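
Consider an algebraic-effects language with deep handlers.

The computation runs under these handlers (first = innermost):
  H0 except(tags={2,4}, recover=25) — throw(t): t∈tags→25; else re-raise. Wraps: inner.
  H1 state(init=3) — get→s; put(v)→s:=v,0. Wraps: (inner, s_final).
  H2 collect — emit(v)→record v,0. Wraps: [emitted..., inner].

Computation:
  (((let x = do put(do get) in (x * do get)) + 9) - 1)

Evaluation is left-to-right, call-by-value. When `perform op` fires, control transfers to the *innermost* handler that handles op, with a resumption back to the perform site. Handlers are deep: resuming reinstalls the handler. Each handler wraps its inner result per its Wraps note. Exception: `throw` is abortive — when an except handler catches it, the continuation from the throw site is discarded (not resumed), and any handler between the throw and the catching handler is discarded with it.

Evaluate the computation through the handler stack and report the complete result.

Working:
get @ H1 ⇒ 3
put(3) @ H1 ⇒ s:=3
get @ H1 ⇒ 3
H0 returns 8
H1 returns (8, 3)
H2 returns [(8, 3)]
= [(8, 3)]

Answer: [(8, 3)]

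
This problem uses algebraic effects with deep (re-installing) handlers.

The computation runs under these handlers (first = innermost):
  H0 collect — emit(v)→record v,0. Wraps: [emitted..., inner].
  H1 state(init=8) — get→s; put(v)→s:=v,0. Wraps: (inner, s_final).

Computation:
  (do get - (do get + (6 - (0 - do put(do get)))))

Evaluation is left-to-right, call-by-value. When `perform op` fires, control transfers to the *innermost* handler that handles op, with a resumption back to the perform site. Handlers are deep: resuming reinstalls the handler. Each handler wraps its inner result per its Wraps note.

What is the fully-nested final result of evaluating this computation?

Answer: ([-6], 8)

Step-by-step:
get @ H1 ⇒ 8
get @ H1 ⇒ 8
get @ H1 ⇒ 8
put(8) @ H1 ⇒ s:=8
H0 returns [-6]
H1 returns ([-6], 8)
= ([-6], 8)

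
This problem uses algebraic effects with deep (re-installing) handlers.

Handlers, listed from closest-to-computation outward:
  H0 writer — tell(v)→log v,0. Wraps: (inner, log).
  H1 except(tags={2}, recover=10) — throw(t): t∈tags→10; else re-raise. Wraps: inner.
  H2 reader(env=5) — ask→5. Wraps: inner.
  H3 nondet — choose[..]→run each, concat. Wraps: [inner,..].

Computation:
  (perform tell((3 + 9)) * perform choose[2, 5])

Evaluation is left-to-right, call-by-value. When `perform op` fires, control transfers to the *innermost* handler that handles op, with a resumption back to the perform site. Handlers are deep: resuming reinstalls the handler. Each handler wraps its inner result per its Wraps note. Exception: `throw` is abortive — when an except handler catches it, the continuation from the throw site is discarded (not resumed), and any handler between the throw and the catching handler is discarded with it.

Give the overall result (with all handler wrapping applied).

Step-by-step:
tell(12) @ H0 ⇒ log+=12
choose[2, 5] @ H3
  branch[0] choose=2:
    H0 returns (0, (12))
    H1 returns (0, (12))
    H2 returns (0, (12))
    H3 returns [(0, (12))]
  branch[1] choose=5:
    H0 returns (0, (12))
    H1 returns (0, (12))
    H2 returns (0, (12))
    H3 returns [(0, (12))]
= [(0, (12)), (0, (12))]

Answer: [(0, (12)), (0, (12))]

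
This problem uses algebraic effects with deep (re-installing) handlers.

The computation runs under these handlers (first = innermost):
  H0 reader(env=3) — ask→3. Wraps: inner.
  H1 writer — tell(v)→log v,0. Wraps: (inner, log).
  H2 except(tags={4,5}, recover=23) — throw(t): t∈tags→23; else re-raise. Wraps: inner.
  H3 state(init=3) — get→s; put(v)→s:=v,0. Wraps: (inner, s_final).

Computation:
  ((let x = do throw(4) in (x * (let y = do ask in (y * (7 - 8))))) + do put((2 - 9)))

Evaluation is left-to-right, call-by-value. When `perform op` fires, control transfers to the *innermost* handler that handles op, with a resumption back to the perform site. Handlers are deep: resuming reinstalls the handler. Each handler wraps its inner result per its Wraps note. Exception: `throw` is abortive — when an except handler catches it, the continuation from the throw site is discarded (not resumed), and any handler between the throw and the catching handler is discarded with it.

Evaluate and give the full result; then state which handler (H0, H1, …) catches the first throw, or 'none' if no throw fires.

Answer: (23, 3) ; first throw caught by: H2

Step-by-step:
throw(4) @ H2 caught ⇒ 23
H3 returns (23, 3)
= (23, 3)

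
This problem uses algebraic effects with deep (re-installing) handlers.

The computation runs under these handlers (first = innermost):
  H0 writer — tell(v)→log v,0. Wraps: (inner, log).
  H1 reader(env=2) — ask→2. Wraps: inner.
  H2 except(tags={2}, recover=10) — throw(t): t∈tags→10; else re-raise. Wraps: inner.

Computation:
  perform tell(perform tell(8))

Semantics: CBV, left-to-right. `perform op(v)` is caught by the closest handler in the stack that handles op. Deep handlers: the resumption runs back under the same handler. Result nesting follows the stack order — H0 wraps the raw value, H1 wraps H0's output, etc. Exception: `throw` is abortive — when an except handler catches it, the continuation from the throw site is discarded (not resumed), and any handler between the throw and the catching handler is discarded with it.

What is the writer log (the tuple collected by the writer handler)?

Evaluation trace:
tell(8) @ H0 ⇒ log+=8
tell(0) @ H0 ⇒ log+=0
H0 returns (0, (8, 0))
H1 returns (0, (8, 0))
H2 returns (0, (8, 0))
= (0, (8, 0))

Answer: (8, 0)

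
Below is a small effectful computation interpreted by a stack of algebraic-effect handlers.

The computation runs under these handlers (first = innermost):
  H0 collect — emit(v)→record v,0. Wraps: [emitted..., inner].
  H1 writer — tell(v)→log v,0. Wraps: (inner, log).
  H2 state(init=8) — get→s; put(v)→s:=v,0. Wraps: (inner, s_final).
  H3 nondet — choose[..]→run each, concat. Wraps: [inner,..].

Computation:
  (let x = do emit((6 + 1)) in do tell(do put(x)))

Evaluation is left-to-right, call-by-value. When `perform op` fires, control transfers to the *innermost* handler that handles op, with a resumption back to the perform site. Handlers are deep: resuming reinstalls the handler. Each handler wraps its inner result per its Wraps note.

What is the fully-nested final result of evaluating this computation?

Step-by-step:
emit(7) @ H0 ⇒ out+=7
put(0) @ H2 ⇒ s:=0
tell(0) @ H1 ⇒ log+=0
H0 returns [7, 0]
H1 returns ([7, 0], (0))
H2 returns (([7, 0], (0)), 0)
H3 returns [(([7, 0], (0)), 0)]
= [(([7, 0], (0)), 0)]

Answer: [(([7, 0], (0)), 0)]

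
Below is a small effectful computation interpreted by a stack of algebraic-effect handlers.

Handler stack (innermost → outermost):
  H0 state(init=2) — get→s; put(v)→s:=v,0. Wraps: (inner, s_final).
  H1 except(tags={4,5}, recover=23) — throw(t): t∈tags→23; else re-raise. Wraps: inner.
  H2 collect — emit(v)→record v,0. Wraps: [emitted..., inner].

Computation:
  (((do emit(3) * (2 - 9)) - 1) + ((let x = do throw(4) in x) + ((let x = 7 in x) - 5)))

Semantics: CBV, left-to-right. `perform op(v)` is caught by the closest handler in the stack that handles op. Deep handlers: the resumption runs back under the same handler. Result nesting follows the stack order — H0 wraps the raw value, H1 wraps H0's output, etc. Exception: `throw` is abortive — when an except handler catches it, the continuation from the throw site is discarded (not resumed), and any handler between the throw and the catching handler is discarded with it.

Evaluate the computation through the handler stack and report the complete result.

Answer: [3, 23]

Step-by-step:
emit(3) @ H2 ⇒ out+=3
throw(4) @ H1 caught ⇒ 23
H2 returns [3, 23]
= [3, 23]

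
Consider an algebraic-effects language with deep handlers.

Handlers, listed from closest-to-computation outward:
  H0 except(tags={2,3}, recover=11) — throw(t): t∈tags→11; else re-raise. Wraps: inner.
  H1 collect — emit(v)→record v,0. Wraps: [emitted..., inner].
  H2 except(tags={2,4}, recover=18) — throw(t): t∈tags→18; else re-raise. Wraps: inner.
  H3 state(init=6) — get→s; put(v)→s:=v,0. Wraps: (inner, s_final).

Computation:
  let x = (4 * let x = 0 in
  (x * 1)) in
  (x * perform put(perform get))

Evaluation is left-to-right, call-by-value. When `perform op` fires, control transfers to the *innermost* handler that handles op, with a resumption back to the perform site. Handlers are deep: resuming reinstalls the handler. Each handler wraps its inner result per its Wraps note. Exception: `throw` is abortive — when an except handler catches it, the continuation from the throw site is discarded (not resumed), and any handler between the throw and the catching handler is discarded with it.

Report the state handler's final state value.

Answer: 6

Working:
get @ H3 ⇒ 6
put(6) @ H3 ⇒ s:=6
H0 returns 0
H1 returns [0]
H2 returns [0]
H3 returns ([0], 6)
= ([0], 6)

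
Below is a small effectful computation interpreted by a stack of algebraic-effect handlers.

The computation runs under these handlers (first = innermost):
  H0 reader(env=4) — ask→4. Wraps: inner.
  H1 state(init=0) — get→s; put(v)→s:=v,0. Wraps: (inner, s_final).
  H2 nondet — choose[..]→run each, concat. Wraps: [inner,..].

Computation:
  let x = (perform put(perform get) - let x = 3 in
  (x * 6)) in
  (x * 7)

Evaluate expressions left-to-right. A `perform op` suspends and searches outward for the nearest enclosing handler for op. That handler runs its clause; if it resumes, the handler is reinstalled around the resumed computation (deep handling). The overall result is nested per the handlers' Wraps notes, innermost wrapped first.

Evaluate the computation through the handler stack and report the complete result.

Answer: [(-126, 0)]

Working:
get @ H1 ⇒ 0
put(0) @ H1 ⇒ s:=0
H0 returns -126
H1 returns (-126, 0)
H2 returns [(-126, 0)]
= [(-126, 0)]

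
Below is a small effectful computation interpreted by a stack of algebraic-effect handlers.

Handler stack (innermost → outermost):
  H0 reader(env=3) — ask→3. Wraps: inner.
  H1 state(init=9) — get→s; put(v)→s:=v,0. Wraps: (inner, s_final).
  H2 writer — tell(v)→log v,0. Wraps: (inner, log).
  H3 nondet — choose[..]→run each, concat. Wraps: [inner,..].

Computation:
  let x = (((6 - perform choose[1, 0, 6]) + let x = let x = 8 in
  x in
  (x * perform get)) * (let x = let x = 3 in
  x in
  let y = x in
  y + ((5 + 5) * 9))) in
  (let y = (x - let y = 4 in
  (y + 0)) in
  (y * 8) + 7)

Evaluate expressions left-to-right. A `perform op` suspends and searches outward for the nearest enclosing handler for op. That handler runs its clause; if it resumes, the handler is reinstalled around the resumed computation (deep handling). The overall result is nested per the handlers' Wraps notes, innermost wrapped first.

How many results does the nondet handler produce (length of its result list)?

Answer: 3

Step-by-step:
choose[1, 0, 6] @ H3
  branch[0] choose=1:
    get @ H1 ⇒ 9
    H0 returns 57263
    H1 returns (57263, 9)
    H2 returns ((57263, 9), ())
    H3 returns [((57263, 9), ())]
  branch[1] choose=0:
    get @ H1 ⇒ 9
    H0 returns 58007
    H1 returns (58007, 9)
    H2 returns ((58007, 9), ())
    H3 returns [((58007, 9), ())]
  branch[2] choose=6:
    get @ H1 ⇒ 9
    H0 returns 53543
    H1 returns (53543, 9)
    H2 returns ((53543, 9), ())
    H3 returns [((53543, 9), ())]
= [((57263, 9), ()), ((58007, 9), ()), ((53543, 9), ())]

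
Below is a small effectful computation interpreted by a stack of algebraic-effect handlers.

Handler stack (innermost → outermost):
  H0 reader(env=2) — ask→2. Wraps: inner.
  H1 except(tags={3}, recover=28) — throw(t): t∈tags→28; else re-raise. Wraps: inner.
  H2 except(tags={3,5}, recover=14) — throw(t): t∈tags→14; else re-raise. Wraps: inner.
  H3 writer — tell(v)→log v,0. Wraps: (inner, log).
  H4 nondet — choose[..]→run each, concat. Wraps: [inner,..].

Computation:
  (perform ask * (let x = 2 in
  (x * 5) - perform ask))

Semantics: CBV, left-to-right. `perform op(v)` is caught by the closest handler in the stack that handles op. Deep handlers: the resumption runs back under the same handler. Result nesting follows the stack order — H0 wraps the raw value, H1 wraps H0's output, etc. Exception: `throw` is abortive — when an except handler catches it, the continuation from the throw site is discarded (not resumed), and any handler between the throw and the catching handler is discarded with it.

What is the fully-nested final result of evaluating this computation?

Answer: [(16, ())]

Evaluation trace:
ask @ H0 ⇒ 2
ask @ H0 ⇒ 2
H0 returns 16
H1 returns 16
H2 returns 16
H3 returns (16, ())
H4 returns [(16, ())]
= [(16, ())]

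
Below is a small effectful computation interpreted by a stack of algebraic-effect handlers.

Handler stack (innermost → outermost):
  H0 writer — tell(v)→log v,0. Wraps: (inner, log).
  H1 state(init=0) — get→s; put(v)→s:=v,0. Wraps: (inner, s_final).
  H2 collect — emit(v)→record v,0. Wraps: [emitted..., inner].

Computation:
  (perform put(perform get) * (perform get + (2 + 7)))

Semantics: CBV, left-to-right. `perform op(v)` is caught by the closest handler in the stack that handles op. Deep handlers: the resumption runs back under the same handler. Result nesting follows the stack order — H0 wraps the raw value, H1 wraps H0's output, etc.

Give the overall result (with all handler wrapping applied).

Answer: [((0, ()), 0)]

Working:
get @ H1 ⇒ 0
put(0) @ H1 ⇒ s:=0
get @ H1 ⇒ 0
H0 returns (0, ())
H1 returns ((0, ()), 0)
H2 returns [((0, ()), 0)]
= [((0, ()), 0)]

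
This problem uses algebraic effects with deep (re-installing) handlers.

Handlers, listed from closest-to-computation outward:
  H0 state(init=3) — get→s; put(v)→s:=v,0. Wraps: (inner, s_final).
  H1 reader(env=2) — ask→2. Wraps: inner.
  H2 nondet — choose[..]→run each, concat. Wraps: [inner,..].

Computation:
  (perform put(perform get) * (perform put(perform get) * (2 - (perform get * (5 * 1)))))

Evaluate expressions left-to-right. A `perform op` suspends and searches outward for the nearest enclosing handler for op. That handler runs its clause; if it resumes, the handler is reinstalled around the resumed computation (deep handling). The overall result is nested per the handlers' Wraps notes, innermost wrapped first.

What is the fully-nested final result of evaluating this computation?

Answer: [(0, 3)]

Evaluation trace:
get @ H0 ⇒ 3
put(3) @ H0 ⇒ s:=3
get @ H0 ⇒ 3
put(3) @ H0 ⇒ s:=3
get @ H0 ⇒ 3
H0 returns (0, 3)
H1 returns (0, 3)
H2 returns [(0, 3)]
= [(0, 3)]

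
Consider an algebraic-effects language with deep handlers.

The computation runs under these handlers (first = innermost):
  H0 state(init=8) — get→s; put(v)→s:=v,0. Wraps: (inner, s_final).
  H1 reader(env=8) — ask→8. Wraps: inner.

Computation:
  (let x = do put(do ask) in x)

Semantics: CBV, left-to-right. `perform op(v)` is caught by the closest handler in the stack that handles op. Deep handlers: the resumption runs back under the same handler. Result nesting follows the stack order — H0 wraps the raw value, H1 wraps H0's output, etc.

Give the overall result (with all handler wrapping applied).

Evaluation trace:
ask @ H1 ⇒ 8
put(8) @ H0 ⇒ s:=8
H0 returns (0, 8)
H1 returns (0, 8)
= (0, 8)

Answer: (0, 8)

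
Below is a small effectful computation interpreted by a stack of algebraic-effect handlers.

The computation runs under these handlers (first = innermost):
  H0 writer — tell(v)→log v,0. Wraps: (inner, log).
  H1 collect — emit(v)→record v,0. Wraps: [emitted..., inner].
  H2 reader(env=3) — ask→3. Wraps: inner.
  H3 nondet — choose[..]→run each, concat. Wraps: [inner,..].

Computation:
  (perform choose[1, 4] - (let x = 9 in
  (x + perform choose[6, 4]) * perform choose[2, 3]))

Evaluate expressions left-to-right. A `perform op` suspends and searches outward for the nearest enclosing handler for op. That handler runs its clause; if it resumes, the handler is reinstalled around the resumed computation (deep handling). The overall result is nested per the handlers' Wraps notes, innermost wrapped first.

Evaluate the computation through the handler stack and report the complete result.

Answer: [[(-29, ())], [(-44, ())], [(-25, ())], [(-38, ())], [(-26, ())], [(-41, ())], [(-22, ())], [(-35, ())]]

Step-by-step:
choose[1, 4] @ H3
  branch[0] choose=1:
    choose[6, 4] @ H3
      branch[0] choose=6:
        choose[2, 3] @ H3
          branch[0] choose=2:
            H0 returns (-29, ())
            H1 returns [(-29, ())]
            H2 returns [(-29, ())]
            H3 returns [[(-29, ())]]
          branch[1] choose=3:
            H0 returns (-44, ())
            H1 returns [(-44, ())]
            H2 returns [(-44, ())]
            H3 returns [[(-44, ())]]
      branch[1] choose=4:
        choose[2, 3] @ H3
          branch[0] choose=2:
            H0 returns (-25, ())
            H1 returns [(-25, ())]
            H2 returns [(-25, ())]
            H3 returns [[(-25, ())]]
          branch[1] choose=3:
            H0 returns (-38, ())
            H1 returns [(-38, ())]
            H2 returns [(-38, ())]
            H3 returns [[(-38, ())]]
  branch[1] choose=4:
    choose[6, 4] @ H3
      branch[0] choose=6:
        choose[2, 3] @ H3
          branch[0] choose=2:
            H0 returns (-26, ())
            H1 returns [(-26, ())]
            H2 returns [(-26, ())]
            H3 returns [[(-26, ())]]
          branch[1] choose=3:
            H0 returns (-41, ())
            H1 returns [(-41, ())]
            H2 returns [(-41, ())]
            H3 returns [[(-41, ())]]
      branch[1] choose=4:
        choose[2, 3] @ H3
          branch[0] choose=2:
            H0 returns (-22, ())
            H1 returns [(-22, ())]
            H2 returns [(-22, ())]
            H3 returns [[(-22, ())]]
          branch[1] choose=3:
            H0 returns (-35, ())
            H1 returns [(-35, ())]
            H2 returns [(-35, ())]
            H3 returns [[(-35, ())]]
= [[(-29, ())], [(-44, ())], [(-25, ())], [(-38, ())], [(-26, ())], [(-41, ())], [(-22, ())], [(-35, ())]]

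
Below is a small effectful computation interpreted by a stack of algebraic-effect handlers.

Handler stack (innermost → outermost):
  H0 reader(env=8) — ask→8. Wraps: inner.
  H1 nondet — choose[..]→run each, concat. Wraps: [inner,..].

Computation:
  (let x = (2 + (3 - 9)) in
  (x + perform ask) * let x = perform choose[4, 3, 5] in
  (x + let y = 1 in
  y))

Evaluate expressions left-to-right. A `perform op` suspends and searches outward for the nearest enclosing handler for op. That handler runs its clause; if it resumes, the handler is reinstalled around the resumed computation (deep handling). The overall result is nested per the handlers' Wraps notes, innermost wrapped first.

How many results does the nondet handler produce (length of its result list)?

Evaluation trace:
ask @ H0 ⇒ 8
choose[4, 3, 5] @ H1
  branch[0] choose=4:
    H0 returns 20
    H1 returns [20]
  branch[1] choose=3:
    H0 returns 16
    H1 returns [16]
  branch[2] choose=5:
    H0 returns 24
    H1 returns [24]
= [20, 16, 24]

Answer: 3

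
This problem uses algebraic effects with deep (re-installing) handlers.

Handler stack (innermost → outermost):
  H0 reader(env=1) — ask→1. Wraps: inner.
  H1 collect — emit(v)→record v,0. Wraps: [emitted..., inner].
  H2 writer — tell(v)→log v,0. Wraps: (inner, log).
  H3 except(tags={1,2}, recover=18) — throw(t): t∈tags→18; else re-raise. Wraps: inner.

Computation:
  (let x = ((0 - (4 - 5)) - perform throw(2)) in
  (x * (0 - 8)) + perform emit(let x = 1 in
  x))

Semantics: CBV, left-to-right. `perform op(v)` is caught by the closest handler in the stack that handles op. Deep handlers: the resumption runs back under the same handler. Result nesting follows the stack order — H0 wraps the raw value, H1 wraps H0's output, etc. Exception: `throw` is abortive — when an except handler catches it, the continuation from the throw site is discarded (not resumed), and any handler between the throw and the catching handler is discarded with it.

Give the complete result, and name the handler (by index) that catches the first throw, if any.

Answer: 18 ; first throw caught by: H3

Step-by-step:
throw(2) @ H3 caught ⇒ 18
= 18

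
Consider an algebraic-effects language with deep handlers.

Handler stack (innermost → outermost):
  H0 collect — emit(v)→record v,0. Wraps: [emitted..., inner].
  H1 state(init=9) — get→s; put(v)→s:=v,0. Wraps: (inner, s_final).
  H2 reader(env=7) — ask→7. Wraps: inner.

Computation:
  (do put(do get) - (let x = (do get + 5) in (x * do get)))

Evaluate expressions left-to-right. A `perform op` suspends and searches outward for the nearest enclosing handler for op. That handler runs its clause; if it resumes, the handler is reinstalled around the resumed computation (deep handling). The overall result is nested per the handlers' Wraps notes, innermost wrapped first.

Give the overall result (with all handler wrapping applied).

Answer: ([-126], 9)

Working:
get @ H1 ⇒ 9
put(9) @ H1 ⇒ s:=9
get @ H1 ⇒ 9
get @ H1 ⇒ 9
H0 returns [-126]
H1 returns ([-126], 9)
H2 returns ([-126], 9)
= ([-126], 9)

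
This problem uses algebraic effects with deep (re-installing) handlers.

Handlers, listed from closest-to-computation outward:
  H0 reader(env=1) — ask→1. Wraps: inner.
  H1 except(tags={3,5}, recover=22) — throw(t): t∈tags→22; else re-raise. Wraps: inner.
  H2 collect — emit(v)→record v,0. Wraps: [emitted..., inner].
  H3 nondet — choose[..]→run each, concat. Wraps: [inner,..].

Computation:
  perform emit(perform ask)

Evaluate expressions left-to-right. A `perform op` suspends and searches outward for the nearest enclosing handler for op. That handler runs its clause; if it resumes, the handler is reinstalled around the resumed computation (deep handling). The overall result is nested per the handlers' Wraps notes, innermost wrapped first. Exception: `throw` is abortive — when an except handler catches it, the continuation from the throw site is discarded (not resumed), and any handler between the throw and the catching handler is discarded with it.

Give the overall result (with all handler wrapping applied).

Working:
ask @ H0 ⇒ 1
emit(1) @ H2 ⇒ out+=1
H0 returns 0
H1 returns 0
H2 returns [1, 0]
H3 returns [[1, 0]]
= [[1, 0]]

Answer: [[1, 0]]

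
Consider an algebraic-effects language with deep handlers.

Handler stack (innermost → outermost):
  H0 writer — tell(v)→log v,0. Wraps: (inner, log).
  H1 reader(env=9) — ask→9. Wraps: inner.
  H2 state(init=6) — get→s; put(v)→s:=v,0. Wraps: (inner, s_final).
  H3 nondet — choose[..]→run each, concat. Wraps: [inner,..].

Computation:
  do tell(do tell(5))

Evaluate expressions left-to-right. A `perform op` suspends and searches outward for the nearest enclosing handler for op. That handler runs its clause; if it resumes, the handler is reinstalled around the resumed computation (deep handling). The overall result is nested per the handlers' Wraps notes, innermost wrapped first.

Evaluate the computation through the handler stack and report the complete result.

Answer: [((0, (5, 0)), 6)]

Evaluation trace:
tell(5) @ H0 ⇒ log+=5
tell(0) @ H0 ⇒ log+=0
H0 returns (0, (5, 0))
H1 returns (0, (5, 0))
H2 returns ((0, (5, 0)), 6)
H3 returns [((0, (5, 0)), 6)]
= [((0, (5, 0)), 6)]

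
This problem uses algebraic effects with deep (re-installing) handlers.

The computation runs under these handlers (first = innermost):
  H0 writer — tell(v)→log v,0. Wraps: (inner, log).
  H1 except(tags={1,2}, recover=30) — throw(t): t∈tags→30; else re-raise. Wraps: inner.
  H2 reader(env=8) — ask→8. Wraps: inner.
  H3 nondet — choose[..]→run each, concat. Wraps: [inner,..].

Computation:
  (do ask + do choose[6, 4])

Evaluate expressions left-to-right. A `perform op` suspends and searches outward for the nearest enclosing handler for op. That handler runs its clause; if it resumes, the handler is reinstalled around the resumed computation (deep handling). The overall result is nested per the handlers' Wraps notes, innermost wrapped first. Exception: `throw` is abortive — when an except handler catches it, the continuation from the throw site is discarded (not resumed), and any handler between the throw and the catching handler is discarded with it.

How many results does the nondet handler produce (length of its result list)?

Working:
ask @ H2 ⇒ 8
choose[6, 4] @ H3
  branch[0] choose=6:
    H0 returns (14, ())
    H1 returns (14, ())
    H2 returns (14, ())
    H3 returns [(14, ())]
  branch[1] choose=4:
    H0 returns (12, ())
    H1 returns (12, ())
    H2 returns (12, ())
    H3 returns [(12, ())]
= [(14, ()), (12, ())]

Answer: 2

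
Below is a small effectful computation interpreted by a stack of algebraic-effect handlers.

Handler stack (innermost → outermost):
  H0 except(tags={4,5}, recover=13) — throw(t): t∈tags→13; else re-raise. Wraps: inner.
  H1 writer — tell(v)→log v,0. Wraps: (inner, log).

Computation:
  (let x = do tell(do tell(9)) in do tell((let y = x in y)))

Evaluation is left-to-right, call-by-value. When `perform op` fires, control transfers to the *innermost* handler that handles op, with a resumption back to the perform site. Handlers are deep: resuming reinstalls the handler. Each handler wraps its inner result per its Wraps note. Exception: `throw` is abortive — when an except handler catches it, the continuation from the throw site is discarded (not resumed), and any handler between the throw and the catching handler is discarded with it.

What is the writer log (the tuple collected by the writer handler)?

Step-by-step:
tell(9) @ H1 ⇒ log+=9
tell(0) @ H1 ⇒ log+=0
tell(0) @ H1 ⇒ log+=0
H0 returns 0
H1 returns (0, (9, 0, 0))
= (0, (9, 0, 0))

Answer: (9, 0, 0)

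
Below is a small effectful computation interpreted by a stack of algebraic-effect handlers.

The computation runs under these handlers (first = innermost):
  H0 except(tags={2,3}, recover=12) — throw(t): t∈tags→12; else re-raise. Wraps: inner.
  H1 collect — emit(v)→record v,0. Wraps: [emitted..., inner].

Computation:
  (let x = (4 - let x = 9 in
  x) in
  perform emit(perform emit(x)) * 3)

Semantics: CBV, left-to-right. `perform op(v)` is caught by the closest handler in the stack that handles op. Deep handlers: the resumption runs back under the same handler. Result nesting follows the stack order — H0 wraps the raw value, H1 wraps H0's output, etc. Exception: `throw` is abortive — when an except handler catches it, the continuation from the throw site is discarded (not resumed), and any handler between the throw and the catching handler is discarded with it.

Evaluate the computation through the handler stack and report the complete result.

Step-by-step:
emit(-5) @ H1 ⇒ out+=-5
emit(0) @ H1 ⇒ out+=0
H0 returns 0
H1 returns [-5, 0, 0]
= [-5, 0, 0]

Answer: [-5, 0, 0]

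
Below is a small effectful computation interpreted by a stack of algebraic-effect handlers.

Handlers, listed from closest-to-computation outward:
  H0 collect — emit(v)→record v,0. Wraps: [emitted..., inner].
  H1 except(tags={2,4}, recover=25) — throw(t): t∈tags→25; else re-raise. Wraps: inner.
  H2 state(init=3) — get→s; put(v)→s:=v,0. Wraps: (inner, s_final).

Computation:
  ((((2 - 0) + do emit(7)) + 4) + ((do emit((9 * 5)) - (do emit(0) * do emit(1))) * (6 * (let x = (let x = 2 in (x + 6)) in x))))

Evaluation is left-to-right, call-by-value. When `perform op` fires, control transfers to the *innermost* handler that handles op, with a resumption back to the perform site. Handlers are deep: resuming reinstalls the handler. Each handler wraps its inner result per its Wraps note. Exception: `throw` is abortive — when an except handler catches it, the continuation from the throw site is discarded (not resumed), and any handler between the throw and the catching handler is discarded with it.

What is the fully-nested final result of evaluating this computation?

Evaluation trace:
emit(7) @ H0 ⇒ out+=7
emit(45) @ H0 ⇒ out+=45
emit(0) @ H0 ⇒ out+=0
emit(1) @ H0 ⇒ out+=1
H0 returns [7, 45, 0, 1, 6]
H1 returns [7, 45, 0, 1, 6]
H2 returns ([7, 45, 0, 1, 6], 3)
= ([7, 45, 0, 1, 6], 3)

Answer: ([7, 45, 0, 1, 6], 3)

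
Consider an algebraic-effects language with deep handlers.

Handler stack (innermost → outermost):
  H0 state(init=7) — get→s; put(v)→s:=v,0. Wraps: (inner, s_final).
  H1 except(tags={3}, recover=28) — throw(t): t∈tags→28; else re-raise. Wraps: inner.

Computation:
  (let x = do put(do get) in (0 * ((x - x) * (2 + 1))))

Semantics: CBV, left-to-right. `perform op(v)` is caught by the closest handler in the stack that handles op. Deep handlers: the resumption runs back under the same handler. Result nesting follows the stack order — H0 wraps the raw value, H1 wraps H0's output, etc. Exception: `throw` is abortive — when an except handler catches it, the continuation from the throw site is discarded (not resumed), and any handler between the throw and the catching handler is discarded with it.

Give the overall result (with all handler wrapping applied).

Evaluation trace:
get @ H0 ⇒ 7
put(7) @ H0 ⇒ s:=7
H0 returns (0, 7)
H1 returns (0, 7)
= (0, 7)

Answer: (0, 7)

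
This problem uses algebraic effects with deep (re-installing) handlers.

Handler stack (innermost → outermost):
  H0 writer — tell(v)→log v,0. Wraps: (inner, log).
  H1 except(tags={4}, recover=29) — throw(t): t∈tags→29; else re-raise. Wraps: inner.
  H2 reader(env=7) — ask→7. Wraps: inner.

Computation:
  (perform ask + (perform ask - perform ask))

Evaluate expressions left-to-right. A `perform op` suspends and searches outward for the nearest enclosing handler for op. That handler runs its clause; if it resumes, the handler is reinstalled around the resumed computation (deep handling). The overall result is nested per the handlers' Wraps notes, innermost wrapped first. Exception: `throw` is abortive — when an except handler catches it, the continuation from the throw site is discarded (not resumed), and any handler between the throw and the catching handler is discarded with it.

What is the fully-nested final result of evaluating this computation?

Evaluation trace:
ask @ H2 ⇒ 7
ask @ H2 ⇒ 7
ask @ H2 ⇒ 7
H0 returns (7, ())
H1 returns (7, ())
H2 returns (7, ())
= (7, ())

Answer: (7, ())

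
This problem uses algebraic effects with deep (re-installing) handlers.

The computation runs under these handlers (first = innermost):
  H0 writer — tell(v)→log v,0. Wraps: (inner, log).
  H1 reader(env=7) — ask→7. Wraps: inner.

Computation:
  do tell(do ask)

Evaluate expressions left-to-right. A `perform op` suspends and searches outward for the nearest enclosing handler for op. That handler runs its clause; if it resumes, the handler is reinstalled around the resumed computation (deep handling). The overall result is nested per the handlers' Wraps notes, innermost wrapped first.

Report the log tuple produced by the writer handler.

Evaluation trace:
ask @ H1 ⇒ 7
tell(7) @ H0 ⇒ log+=7
H0 returns (0, (7))
H1 returns (0, (7))
= (0, (7))

Answer: (7)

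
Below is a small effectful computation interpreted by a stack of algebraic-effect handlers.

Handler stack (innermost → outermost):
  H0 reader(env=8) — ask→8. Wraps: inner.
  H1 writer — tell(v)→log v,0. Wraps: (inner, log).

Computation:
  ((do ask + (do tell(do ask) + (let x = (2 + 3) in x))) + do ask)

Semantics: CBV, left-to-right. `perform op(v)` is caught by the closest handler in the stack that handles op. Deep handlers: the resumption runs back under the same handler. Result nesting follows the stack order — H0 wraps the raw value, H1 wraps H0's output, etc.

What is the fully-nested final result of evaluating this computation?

Evaluation trace:
ask @ H0 ⇒ 8
ask @ H0 ⇒ 8
tell(8) @ H1 ⇒ log+=8
ask @ H0 ⇒ 8
H0 returns 21
H1 returns (21, (8))
= (21, (8))

Answer: (21, (8))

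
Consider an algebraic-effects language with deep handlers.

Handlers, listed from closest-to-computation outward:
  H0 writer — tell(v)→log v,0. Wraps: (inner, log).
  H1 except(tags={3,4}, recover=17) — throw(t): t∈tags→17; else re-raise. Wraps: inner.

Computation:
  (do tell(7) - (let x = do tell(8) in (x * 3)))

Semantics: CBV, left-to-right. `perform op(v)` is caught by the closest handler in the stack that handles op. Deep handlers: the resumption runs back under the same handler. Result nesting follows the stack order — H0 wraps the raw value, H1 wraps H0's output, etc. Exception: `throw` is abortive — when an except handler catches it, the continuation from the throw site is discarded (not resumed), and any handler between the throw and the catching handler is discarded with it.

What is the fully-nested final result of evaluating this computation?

Evaluation trace:
tell(7) @ H0 ⇒ log+=7
tell(8) @ H0 ⇒ log+=8
H0 returns (0, (7, 8))
H1 returns (0, (7, 8))
= (0, (7, 8))

Answer: (0, (7, 8))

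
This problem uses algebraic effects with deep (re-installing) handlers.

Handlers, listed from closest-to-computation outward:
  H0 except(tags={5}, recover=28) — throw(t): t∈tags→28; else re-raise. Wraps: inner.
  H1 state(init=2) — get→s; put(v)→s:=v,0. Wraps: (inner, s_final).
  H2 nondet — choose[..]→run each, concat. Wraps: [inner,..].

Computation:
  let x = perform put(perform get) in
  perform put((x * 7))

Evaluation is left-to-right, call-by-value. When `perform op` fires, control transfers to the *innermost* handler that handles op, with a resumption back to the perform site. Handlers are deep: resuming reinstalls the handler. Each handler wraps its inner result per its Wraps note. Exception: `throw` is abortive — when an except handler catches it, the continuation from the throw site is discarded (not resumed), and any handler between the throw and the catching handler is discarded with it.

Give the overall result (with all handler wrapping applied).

Answer: [(0, 0)]

Evaluation trace:
get @ H1 ⇒ 2
put(2) @ H1 ⇒ s:=2
put(0) @ H1 ⇒ s:=0
H0 returns 0
H1 returns (0, 0)
H2 returns [(0, 0)]
= [(0, 0)]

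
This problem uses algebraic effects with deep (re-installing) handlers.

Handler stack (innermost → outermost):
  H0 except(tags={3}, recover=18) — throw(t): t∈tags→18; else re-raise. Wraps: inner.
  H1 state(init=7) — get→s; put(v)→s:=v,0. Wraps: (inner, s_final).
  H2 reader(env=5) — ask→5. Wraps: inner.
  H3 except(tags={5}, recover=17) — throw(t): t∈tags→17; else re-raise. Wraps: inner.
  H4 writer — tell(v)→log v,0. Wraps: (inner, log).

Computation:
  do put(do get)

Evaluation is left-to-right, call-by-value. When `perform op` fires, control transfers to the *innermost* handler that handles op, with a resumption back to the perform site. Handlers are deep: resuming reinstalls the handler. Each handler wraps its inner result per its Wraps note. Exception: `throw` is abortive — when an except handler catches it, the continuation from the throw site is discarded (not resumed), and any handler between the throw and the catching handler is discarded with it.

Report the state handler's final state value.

Answer: 7

Step-by-step:
get @ H1 ⇒ 7
put(7) @ H1 ⇒ s:=7
H0 returns 0
H1 returns (0, 7)
H2 returns (0, 7)
H3 returns (0, 7)
H4 returns ((0, 7), ())
= ((0, 7), ())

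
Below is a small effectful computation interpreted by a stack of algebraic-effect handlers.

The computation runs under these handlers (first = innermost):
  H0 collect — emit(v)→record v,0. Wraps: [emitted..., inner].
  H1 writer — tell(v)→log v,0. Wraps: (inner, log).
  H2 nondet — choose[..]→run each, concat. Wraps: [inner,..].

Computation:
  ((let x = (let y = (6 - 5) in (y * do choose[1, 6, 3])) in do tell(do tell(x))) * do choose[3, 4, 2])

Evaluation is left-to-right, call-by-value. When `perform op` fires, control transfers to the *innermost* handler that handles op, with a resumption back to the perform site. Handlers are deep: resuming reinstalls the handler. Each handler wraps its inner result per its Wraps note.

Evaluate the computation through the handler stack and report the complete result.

Answer: [([0], (1, 0)), ([0], (1, 0)), ([0], (1, 0)), ([0], (6, 0)), ([0], (6, 0)), ([0], (6, 0)), ([0], (3, 0)), ([0], (3, 0)), ([0], (3, 0))]

Working:
choose[1, 6, 3] @ H2
  branch[0] choose=1:
    tell(1) @ H1 ⇒ log+=1
    tell(0) @ H1 ⇒ log+=0
    choose[3, 4, 2] @ H2
      branch[0] choose=3:
        H0 returns [0]
        H1 returns ([0], (1, 0))
        H2 returns [([0], (1, 0))]
      branch[1] choose=4:
        H0 returns [0]
        H1 returns ([0], (1, 0))
        H2 returns [([0], (1, 0))]
      branch[2] choose=2:
        H0 returns [0]
        H1 returns ([0], (1, 0))
        H2 returns [([0], (1, 0))]
  branch[1] choose=6:
    tell(6) @ H1 ⇒ log+=6
    tell(0) @ H1 ⇒ log+=0
    choose[3, 4, 2] @ H2
      branch[0] choose=3:
        H0 returns [0]
        H1 returns ([0], (6, 0))
        H2 returns [([0], (6, 0))]
      branch[1] choose=4:
        H0 returns [0]
        H1 returns ([0], (6, 0))
        H2 returns [([0], (6, 0))]
      branch[2] choose=2:
        H0 returns [0]
        H1 returns ([0], (6, 0))
        H2 returns [([0], (6, 0))]
  branch[2] choose=3:
    tell(3) @ H1 ⇒ log+=3
    tell(0) @ H1 ⇒ log+=0
    choose[3, 4, 2] @ H2
      branch[0] choose=3:
        H0 returns [0]
        H1 returns ([0], (3, 0))
        H2 returns [([0], (3, 0))]
      branch[1] choose=4:
        H0 returns [0]
        H1 returns ([0], (3, 0))
        H2 returns [([0], (3, 0))]
      branch[2] choose=2:
        H0 returns [0]
        H1 returns ([0], (3, 0))
        H2 returns [([0], (3, 0))]
= [([0], (1, 0)), ([0], (1, 0)), ([0], (1, 0)), ([0], (6, 0)), ([0], (6, 0)), ([0], (6, 0)), ([0], (3, 0)), ([0], (3, 0)), ([0], (3, 0))]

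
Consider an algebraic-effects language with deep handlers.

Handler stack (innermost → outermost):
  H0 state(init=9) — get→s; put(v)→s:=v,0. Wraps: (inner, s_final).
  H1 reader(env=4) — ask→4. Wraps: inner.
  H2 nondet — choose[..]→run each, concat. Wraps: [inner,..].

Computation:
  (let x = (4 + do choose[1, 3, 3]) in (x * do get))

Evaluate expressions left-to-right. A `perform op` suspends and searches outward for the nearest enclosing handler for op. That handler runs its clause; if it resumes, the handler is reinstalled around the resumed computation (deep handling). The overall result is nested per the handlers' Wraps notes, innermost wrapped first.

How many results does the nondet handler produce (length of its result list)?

Step-by-step:
choose[1, 3, 3] @ H2
  branch[0] choose=1:
    get @ H0 ⇒ 9
    H0 returns (45, 9)
    H1 returns (45, 9)
    H2 returns [(45, 9)]
  branch[1] choose=3:
    get @ H0 ⇒ 9
    H0 returns (63, 9)
    H1 returns (63, 9)
    H2 returns [(63, 9)]
  branch[2] choose=3:
    get @ H0 ⇒ 9
    H0 returns (63, 9)
    H1 returns (63, 9)
    H2 returns [(63, 9)]
= [(45, 9), (63, 9), (63, 9)]

Answer: 3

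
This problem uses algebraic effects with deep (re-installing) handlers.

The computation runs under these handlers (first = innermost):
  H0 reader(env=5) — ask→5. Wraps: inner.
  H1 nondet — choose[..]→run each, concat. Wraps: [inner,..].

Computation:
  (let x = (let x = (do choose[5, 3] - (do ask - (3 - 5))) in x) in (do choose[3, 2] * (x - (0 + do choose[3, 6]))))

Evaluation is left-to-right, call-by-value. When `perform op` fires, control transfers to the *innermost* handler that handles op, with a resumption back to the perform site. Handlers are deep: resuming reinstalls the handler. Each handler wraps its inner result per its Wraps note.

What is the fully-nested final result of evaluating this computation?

Answer: [-15, -24, -10, -16, -21, -30, -14, -20]

Evaluation trace:
choose[5, 3] @ H1
  branch[0] choose=5:
    ask @ H0 ⇒ 5
    choose[3, 2] @ H1
      branch[0] choose=3:
        choose[3, 6] @ H1
          branch[0] choose=3:
            H0 returns -15
            H1 returns [-15]
          branch[1] choose=6:
            H0 returns -24
            H1 returns [-24]
      branch[1] choose=2:
        choose[3, 6] @ H1
          branch[0] choose=3:
            H0 returns -10
            H1 returns [-10]
          branch[1] choose=6:
            H0 returns -16
            H1 returns [-16]
  branch[1] choose=3:
    ask @ H0 ⇒ 5
    choose[3, 2] @ H1
      branch[0] choose=3:
        choose[3, 6] @ H1
          branch[0] choose=3:
            H0 returns -21
            H1 returns [-21]
          branch[1] choose=6:
            H0 returns -30
            H1 returns [-30]
      branch[1] choose=2:
        choose[3, 6] @ H1
          branch[0] choose=3:
            H0 returns -14
            H1 returns [-14]
          branch[1] choose=6:
            H0 returns -20
            H1 returns [-20]
= [-15, -24, -10, -16, -21, -30, -14, -20]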